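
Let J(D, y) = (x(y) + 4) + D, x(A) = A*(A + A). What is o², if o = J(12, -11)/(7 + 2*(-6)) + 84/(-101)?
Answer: 701084484/255025 ≈ 2749.1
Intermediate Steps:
x(A) = 2*A² (x(A) = A*(2*A) = 2*A²)
J(D, y) = 4 + D + 2*y² (J(D, y) = (2*y² + 4) + D = (4 + 2*y²) + D = 4 + D + 2*y²)
o = -26478/505 (o = (4 + 12 + 2*(-11)²)/(7 + 2*(-6)) + 84/(-101) = (4 + 12 + 2*121)/(7 - 12) + 84*(-1/101) = (4 + 12 + 242)/(-5) - 84/101 = 258*(-⅕) - 84/101 = -258/5 - 84/101 = -26478/505 ≈ -52.432)
o² = (-26478/505)² = 701084484/255025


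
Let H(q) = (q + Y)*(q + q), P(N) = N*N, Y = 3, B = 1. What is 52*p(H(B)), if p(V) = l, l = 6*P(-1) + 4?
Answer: 520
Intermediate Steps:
P(N) = N**2
H(q) = 2*q*(3 + q) (H(q) = (q + 3)*(q + q) = (3 + q)*(2*q) = 2*q*(3 + q))
l = 10 (l = 6*(-1)**2 + 4 = 6*1 + 4 = 6 + 4 = 10)
p(V) = 10
52*p(H(B)) = 52*10 = 520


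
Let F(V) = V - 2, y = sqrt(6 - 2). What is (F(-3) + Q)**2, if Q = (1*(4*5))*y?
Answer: 1225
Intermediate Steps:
y = 2 (y = sqrt(4) = 2)
Q = 40 (Q = (1*(4*5))*2 = (1*20)*2 = 20*2 = 40)
F(V) = -2 + V
(F(-3) + Q)**2 = ((-2 - 3) + 40)**2 = (-5 + 40)**2 = 35**2 = 1225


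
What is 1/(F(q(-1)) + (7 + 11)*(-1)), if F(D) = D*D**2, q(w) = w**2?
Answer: -1/17 ≈ -0.058824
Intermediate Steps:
F(D) = D**3
1/(F(q(-1)) + (7 + 11)*(-1)) = 1/(((-1)**2)**3 + (7 + 11)*(-1)) = 1/(1**3 + 18*(-1)) = 1/(1 - 18) = 1/(-17) = -1/17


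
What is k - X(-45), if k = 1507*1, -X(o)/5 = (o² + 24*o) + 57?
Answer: 6517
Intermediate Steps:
X(o) = -285 - 120*o - 5*o² (X(o) = -5*((o² + 24*o) + 57) = -5*(57 + o² + 24*o) = -285 - 120*o - 5*o²)
k = 1507
k - X(-45) = 1507 - (-285 - 120*(-45) - 5*(-45)²) = 1507 - (-285 + 5400 - 5*2025) = 1507 - (-285 + 5400 - 10125) = 1507 - 1*(-5010) = 1507 + 5010 = 6517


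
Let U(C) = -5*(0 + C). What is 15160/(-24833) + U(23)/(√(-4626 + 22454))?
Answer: -15160/24833 - 115*√4457/8914 ≈ -1.4718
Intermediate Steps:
U(C) = -5*C
15160/(-24833) + U(23)/(√(-4626 + 22454)) = 15160/(-24833) + (-5*23)/(√(-4626 + 22454)) = 15160*(-1/24833) - 115*√4457/8914 = -15160/24833 - 115*√4457/8914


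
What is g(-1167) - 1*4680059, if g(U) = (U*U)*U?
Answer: -1594004522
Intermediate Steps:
g(U) = U³ (g(U) = U²*U = U³)
g(-1167) - 1*4680059 = (-1167)³ - 1*4680059 = -1589324463 - 4680059 = -1594004522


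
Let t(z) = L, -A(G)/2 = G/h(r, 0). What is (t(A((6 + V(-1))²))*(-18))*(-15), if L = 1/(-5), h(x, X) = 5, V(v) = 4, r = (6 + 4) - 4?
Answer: -54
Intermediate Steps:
r = 6 (r = 10 - 4 = 6)
L = -⅕ ≈ -0.20000
A(G) = -2*G/5
t(z) = -⅕
(t(A((6 + V(-1))²))*(-18))*(-15) = -⅕*(-18)*(-15) = (18/5)*(-15) = -54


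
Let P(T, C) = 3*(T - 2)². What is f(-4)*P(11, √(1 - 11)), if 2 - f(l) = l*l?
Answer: -3402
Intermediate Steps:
f(l) = 2 - l² (f(l) = 2 - l*l = 2 - l²)
P(T, C) = 3*(-2 + T)²
f(-4)*P(11, √(1 - 11)) = (2 - 1*(-4)²)*(3*(-2 + 11)²) = (2 - 1*16)*(3*9²) = (2 - 16)*(3*81) = -14*243 = -3402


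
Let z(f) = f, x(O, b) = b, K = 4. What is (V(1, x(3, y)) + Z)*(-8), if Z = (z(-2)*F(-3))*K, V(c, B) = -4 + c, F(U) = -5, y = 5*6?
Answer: -296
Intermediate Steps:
y = 30
Z = 40 (Z = -2*(-5)*4 = 10*4 = 40)
(V(1, x(3, y)) + Z)*(-8) = ((-4 + 1) + 40)*(-8) = (-3 + 40)*(-8) = 37*(-8) = -296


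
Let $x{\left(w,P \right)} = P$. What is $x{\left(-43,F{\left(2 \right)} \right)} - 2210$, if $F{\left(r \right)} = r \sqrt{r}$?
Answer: $-2210 + 2 \sqrt{2} \approx -2207.2$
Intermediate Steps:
$F{\left(r \right)} = r^{\frac{3}{2}}$
$x{\left(-43,F{\left(2 \right)} \right)} - 2210 = 2^{\frac{3}{2}} - 2210 = 2 \sqrt{2} - 2210 = -2210 + 2 \sqrt{2}$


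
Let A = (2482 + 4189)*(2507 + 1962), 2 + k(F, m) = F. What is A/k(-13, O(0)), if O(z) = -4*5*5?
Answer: -29812699/15 ≈ -1.9875e+6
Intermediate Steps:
O(z) = -100 (O(z) = -20*5 = -100)
k(F, m) = -2 + F
A = 29812699 (A = 6671*4469 = 29812699)
A/k(-13, O(0)) = 29812699/(-2 - 13) = 29812699/(-15) = 29812699*(-1/15) = -29812699/15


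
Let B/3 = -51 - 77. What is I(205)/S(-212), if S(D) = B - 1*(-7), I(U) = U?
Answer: -205/377 ≈ -0.54377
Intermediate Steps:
B = -384 (B = 3*(-51 - 77) = 3*(-128) = -384)
S(D) = -377 (S(D) = -384 - 1*(-7) = -384 + 7 = -377)
I(205)/S(-212) = 205/(-377) = 205*(-1/377) = -205/377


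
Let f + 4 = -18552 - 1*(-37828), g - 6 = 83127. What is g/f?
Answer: 27711/6424 ≈ 4.3137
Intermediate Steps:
g = 83133 (g = 6 + 83127 = 83133)
f = 19272 (f = -4 + (-18552 - 1*(-37828)) = -4 + (-18552 + 37828) = -4 + 19276 = 19272)
g/f = 83133/19272 = 83133*(1/19272) = 27711/6424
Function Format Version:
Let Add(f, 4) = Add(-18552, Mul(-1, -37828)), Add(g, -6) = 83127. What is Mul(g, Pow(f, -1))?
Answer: Rational(27711, 6424) ≈ 4.3137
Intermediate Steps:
g = 83133 (g = Add(6, 83127) = 83133)
f = 19272 (f = Add(-4, Add(-18552, Mul(-1, -37828))) = Add(-4, Add(-18552, 37828)) = Add(-4, 19276) = 19272)
Mul(g, Pow(f, -1)) = Mul(83133, Pow(19272, -1)) = Mul(83133, Rational(1, 19272)) = Rational(27711, 6424)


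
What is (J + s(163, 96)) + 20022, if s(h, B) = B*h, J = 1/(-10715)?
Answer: 382204049/10715 ≈ 35670.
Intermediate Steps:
J = -1/10715 ≈ -9.3327e-5
(J + s(163, 96)) + 20022 = (-1/10715 + 96*163) + 20022 = (-1/10715 + 15648) + 20022 = 167668319/10715 + 20022 = 382204049/10715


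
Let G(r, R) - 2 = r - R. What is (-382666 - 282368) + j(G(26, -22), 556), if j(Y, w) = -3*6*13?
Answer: -665268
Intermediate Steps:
G(r, R) = 2 + r - R (G(r, R) = 2 + (r - R) = 2 + r - R)
j(Y, w) = -234 (j(Y, w) = -18*13 = -234)
(-382666 - 282368) + j(G(26, -22), 556) = (-382666 - 282368) - 234 = -665034 - 234 = -665268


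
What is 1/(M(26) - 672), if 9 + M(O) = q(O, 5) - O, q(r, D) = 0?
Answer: -1/707 ≈ -0.0014144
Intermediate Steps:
M(O) = -9 - O (M(O) = -9 + (0 - O) = -9 - O)
1/(M(26) - 672) = 1/((-9 - 1*26) - 672) = 1/((-9 - 26) - 672) = 1/(-35 - 672) = 1/(-707) = -1/707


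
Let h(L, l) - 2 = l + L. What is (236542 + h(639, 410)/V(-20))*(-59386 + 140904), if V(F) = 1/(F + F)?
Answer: 15855414036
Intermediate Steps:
h(L, l) = 2 + L + l (h(L, l) = 2 + (l + L) = 2 + (L + l) = 2 + L + l)
V(F) = 1/(2*F)
(236542 + h(639, 410)/V(-20))*(-59386 + 140904) = (236542 + (2 + 639 + 410)/(((½)/(-20))))*(-59386 + 140904) = (236542 + 1051/(((½)*(-1/20))))*81518 = (236542 + 1051/(-1/40))*81518 = (236542 + 1051*(-40))*81518 = (236542 - 42040)*81518 = 194502*81518 = 15855414036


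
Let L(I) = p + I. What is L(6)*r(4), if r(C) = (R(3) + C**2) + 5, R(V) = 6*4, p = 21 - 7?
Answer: 900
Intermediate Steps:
p = 14
L(I) = 14 + I
R(V) = 24
r(C) = 29 + C**2 (r(C) = (24 + C**2) + 5 = 29 + C**2)
L(6)*r(4) = (14 + 6)*(29 + 4**2) = 20*(29 + 16) = 20*45 = 900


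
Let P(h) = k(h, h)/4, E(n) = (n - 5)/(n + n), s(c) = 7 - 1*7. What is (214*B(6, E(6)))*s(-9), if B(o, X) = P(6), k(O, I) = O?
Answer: 0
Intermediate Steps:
s(c) = 0 (s(c) = 7 - 7 = 0)
E(n) = (-5 + n)/(2*n) (E(n) = (-5 + n)/((2*n)) = (-5 + n)*(1/(2*n)) = (-5 + n)/(2*n))
P(h) = h/4
B(o, X) = 3/2 (B(o, X) = (¼)*6 = 3/2)
(214*B(6, E(6)))*s(-9) = (214*(3/2))*0 = 321*0 = 0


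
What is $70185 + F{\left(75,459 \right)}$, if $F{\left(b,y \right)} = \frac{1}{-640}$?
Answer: $\frac{44918399}{640} \approx 70185.0$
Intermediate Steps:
$F{\left(b,y \right)} = - \frac{1}{640}$
$70185 + F{\left(75,459 \right)} = 70185 - \frac{1}{640} = \frac{44918399}{640}$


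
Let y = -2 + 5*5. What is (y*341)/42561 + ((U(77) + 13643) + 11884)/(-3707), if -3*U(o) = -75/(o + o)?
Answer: -162837683509/24297138558 ≈ -6.7019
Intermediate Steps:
U(o) = 25/(2*o) (U(o) = -(-25)/(o + o) = -(-25)/(2*o) = 25/(2*o))
y = 23 (y = -2 + 25 = 23)
(y*341)/42561 + ((U(77) + 13643) + 11884)/(-3707) = (23*341)/42561 + (((25/2)/77 + 13643) + 11884)/(-3707) = 7843*(1/42561) + (((25/2)*(1/77) + 13643) + 11884)*(-1/3707) = 7843/42561 + ((25/154 + 13643) + 11884)*(-1/3707) = 7843/42561 + (2101047/154 + 11884)*(-1/3707) = 7843/42561 + (3931183/154)*(-1/3707) = 7843/42561 - 3931183/570878 = -162837683509/24297138558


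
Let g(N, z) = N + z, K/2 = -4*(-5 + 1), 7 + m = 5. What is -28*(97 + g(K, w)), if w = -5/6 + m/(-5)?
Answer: -53998/15 ≈ -3599.9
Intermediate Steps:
m = -2 (m = -7 + 5 = -2)
w = -13/30 (w = -5/6 - 2/(-5) = -5*⅙ - 2*(-⅕) = -⅚ + ⅖ = -13/30 ≈ -0.43333)
K = 32 (K = 2*(-4*(-5 + 1)) = 2*(-4*(-4)) = 2*16 = 32)
-28*(97 + g(K, w)) = -28*(97 + (32 - 13/30)) = -28*(97 + 947/30) = -28*3857/30 = -53998/15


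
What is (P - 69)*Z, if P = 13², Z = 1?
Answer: 100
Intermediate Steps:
P = 169
(P - 69)*Z = (169 - 69)*1 = 100*1 = 100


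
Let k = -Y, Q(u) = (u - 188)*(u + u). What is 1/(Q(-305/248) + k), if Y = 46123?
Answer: -30752/1404061151 ≈ -2.1902e-5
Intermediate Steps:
Q(u) = 2*u*(-188 + u) (Q(u) = (-188 + u)*(2*u) = 2*u*(-188 + u))
k = -46123 (k = -1*46123 = -46123)
1/(Q(-305/248) + k) = 1/(2*(-305/248)*(-188 - 305/248) - 46123) = 1/(2*(-305/248)*(-46929/248) - 46123) = 1/(14313345/30752 - 46123) = 1/(-1404061151/30752) = -30752/1404061151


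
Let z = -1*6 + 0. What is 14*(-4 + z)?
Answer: -140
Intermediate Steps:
z = -6 (z = -6 + 0 = -6)
14*(-4 + z) = 14*(-4 - 6) = 14*(-10) = -140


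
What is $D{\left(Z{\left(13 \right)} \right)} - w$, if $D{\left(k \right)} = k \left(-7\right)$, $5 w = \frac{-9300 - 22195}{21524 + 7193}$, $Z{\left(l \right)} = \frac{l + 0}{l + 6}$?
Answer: $- \frac{2493566}{545623} \approx -4.5701$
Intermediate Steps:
$Z{\left(l \right)} = \frac{l}{6 + l}$
$w = - \frac{6299}{28717}$ ($w = \frac{\left(-9300 - 22195\right) \frac{1}{21524 + 7193}}{5} = \frac{\left(-31495\right) \frac{1}{28717}}{5} = \frac{1}{5} \left(- \frac{31495}{28717}\right) = - \frac{6299}{28717} \approx -0.21935$)
$D{\left(k \right)} = - 7 k$
$D{\left(Z{\left(13 \right)} \right)} - w = - 7 \frac{13}{6 + 13} - - \frac{6299}{28717} = - 7 \cdot \frac{13}{19} + \frac{6299}{28717} = - 7 \cdot 13 \cdot \frac{1}{19} + \frac{6299}{28717} = \left(-7\right) \frac{13}{19} + \frac{6299}{28717} = - \frac{91}{19} + \frac{6299}{28717} = - \frac{2493566}{545623}$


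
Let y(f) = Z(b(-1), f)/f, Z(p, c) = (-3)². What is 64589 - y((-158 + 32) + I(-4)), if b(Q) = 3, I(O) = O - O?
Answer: 904247/14 ≈ 64589.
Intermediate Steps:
I(O) = 0
Z(p, c) = 9
y(f) = 9/f
64589 - y((-158 + 32) + I(-4)) = 64589 - 9/((-158 + 32) + 0) = 64589 - 9/(-126 + 0) = 64589 - 9/(-126) = 64589 - 9*(-1)/126 = 64589 - 1*(-1/14) = 64589 + 1/14 = 904247/14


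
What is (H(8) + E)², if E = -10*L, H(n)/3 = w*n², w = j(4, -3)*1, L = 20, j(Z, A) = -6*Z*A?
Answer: 185613376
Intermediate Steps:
j(Z, A) = -6*A*Z
w = 72 (w = -6*(-3)*4*1 = 72*1 = 72)
H(n) = 216*n² (H(n) = 3*(72*n²) = 216*n²)
E = -200 (E = -10*20 = -200)
(H(8) + E)² = (216*8² - 200)² = (216*64 - 200)² = (13824 - 200)² = 13624² = 185613376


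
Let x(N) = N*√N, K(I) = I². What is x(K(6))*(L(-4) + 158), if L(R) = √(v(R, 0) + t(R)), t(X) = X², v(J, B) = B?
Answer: 34992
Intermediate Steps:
L(R) = √(R²) (L(R) = √(0 + R²) = √(R²))
x(N) = N^(3/2)
x(K(6))*(L(-4) + 158) = (6²)^(3/2)*(√((-4)²) + 158) = 36^(3/2)*(√16 + 158) = 216*(4 + 158) = 216*162 = 34992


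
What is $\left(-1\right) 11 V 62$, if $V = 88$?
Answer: $-60016$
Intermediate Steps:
$\left(-1\right) 11 V 62 = \left(-1\right) 11 \cdot 88 \cdot 62 = \left(-11\right) 88 \cdot 62 = \left(-968\right) 62 = -60016$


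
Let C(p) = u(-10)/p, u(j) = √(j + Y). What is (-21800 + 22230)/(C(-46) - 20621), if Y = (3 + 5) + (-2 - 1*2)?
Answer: -9381317740/449888728181 + 9890*I*√6/449888728181 ≈ -0.020853 + 5.3848e-8*I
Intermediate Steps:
Y = 4 (Y = 8 + (-2 - 2) = 8 - 4 = 4)
u(j) = √(4 + j) (u(j) = √(j + 4) = √(4 + j))
C(p) = I*√6/p (C(p) = √(4 - 10)/p = √(-6)/p = (I*√6)/p = I*√6/p)
(-21800 + 22230)/(C(-46) - 20621) = (-21800 + 22230)/(I*√6/(-46) - 20621) = 430/(I*√6*(-1/46) - 20621) = 430/(-I*√6/46 - 20621) = 430/(-20621 - I*√6/46)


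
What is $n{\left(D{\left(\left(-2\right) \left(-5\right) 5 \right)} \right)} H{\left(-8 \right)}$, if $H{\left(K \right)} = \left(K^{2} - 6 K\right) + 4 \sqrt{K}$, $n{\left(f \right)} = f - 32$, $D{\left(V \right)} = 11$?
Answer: $-2352 - 168 i \sqrt{2} \approx -2352.0 - 237.59 i$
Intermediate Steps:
$n{\left(f \right)} = -32 + f$
$H{\left(K \right)} = K^{2} - 6 K + 4 \sqrt{K}$
$n{\left(D{\left(\left(-2\right) \left(-5\right) 5 \right)} \right)} H{\left(-8 \right)} = \left(-32 + 11\right) \left(\left(-8\right)^{2} - -48 + 4 \sqrt{-8}\right) = - 21 \left(64 + 48 + 4 \cdot 2 i \sqrt{2}\right) = - 21 \left(64 + 48 + 8 i \sqrt{2}\right) = - 21 \left(112 + 8 i \sqrt{2}\right) = -2352 - 168 i \sqrt{2}$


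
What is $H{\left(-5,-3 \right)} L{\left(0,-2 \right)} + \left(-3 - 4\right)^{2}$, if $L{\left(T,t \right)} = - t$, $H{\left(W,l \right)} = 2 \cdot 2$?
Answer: $57$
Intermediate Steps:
$H{\left(W,l \right)} = 4$
$H{\left(-5,-3 \right)} L{\left(0,-2 \right)} + \left(-3 - 4\right)^{2} = 4 \left(\left(-1\right) \left(-2\right)\right) + \left(-3 - 4\right)^{2} = 4 \cdot 2 + \left(-7\right)^{2} = 8 + 49 = 57$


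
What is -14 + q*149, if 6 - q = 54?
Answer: -7166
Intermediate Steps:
q = -48 (q = 6 - 1*54 = 6 - 54 = -48)
-14 + q*149 = -14 - 48*149 = -14 - 7152 = -7166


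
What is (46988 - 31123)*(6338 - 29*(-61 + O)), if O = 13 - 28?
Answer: 135518830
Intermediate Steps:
O = -15
(46988 - 31123)*(6338 - 29*(-61 + O)) = (46988 - 31123)*(6338 - 29*(-61 - 15)) = 15865*(6338 - 29*(-76)) = 15865*(6338 + 2204) = 15865*8542 = 135518830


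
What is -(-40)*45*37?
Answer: 66600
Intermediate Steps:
-(-40)*45*37 = -40*(-45)*37 = 1800*37 = 66600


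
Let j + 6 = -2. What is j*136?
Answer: -1088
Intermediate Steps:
j = -8 (j = -6 - 2 = -8)
j*136 = -8*136 = -1088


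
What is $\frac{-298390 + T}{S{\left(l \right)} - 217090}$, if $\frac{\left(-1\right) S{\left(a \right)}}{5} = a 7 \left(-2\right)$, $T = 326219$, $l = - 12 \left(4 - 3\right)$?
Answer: $- \frac{27829}{217930} \approx -0.1277$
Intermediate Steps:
$l = -12$ ($l = \left(-12\right) 1 = -12$)
$S{\left(a \right)} = 70 a$ ($S{\left(a \right)} = - 5 a 7 \left(-2\right) = - 5 \cdot 7 a \left(-2\right) = - 5 \left(- 14 a\right) = 70 a$)
$\frac{-298390 + T}{S{\left(l \right)} - 217090} = \frac{-298390 + 326219}{70 \left(-12\right) - 217090} = \frac{27829}{-840 - 217090} = \frac{27829}{-217930} = 27829 \left(- \frac{1}{217930}\right) = - \frac{27829}{217930}$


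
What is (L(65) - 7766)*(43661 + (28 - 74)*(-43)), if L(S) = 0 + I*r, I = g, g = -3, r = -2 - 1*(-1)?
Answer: -354295557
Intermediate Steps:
r = -1 (r = -2 + 1 = -1)
I = -3
L(S) = 3 (L(S) = 0 - 3*(-1) = 0 + 3 = 3)
(L(65) - 7766)*(43661 + (28 - 74)*(-43)) = (3 - 7766)*(43661 + (28 - 74)*(-43)) = -7763*(43661 - 46*(-43)) = -7763*(43661 + 1978) = -7763*45639 = -354295557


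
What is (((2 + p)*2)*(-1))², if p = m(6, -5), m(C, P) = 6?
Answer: 256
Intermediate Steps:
p = 6
(((2 + p)*2)*(-1))² = (((2 + 6)*2)*(-1))² = ((8*2)*(-1))² = (16*(-1))² = (-16)² = 256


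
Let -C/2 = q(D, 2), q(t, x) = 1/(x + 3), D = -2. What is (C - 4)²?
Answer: 484/25 ≈ 19.360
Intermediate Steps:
q(t, x) = 1/(3 + x)
C = -⅖ (C = -2/(3 + 2) = -2/5 = -2*⅕ = -⅖ ≈ -0.40000)
(C - 4)² = (-⅖ - 4)² = (-22/5)² = 484/25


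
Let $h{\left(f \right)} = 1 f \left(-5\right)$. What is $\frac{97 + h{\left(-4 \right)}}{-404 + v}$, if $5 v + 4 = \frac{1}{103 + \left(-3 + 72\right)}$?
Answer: $- \frac{7740}{26779} \approx -0.28903$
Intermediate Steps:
$h{\left(f \right)} = - 5 f$ ($h{\left(f \right)} = f \left(-5\right) = - 5 f$)
$v = - \frac{687}{860}$ ($v = - \frac{4}{5} + \frac{1}{5 \left(103 + \left(-3 + 72\right)\right)} = - \frac{4}{5} + \frac{1}{5 \left(103 + 69\right)} = - \frac{4}{5} + \frac{1}{5 \cdot 172} = - \frac{4}{5} + \frac{1}{5} \cdot \frac{1}{172} = - \frac{4}{5} + \frac{1}{860} = - \frac{687}{860} \approx -0.79884$)
$\frac{97 + h{\left(-4 \right)}}{-404 + v} = \frac{97 - -20}{-404 - \frac{687}{860}} = \frac{97 + 20}{- \frac{348127}{860}} = 117 \left(- \frac{860}{348127}\right) = - \frac{7740}{26779}$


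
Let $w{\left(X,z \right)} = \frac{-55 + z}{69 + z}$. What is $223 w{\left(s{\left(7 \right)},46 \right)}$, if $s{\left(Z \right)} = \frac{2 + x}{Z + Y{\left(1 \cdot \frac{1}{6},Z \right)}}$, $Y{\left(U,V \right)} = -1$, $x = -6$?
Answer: $- \frac{2007}{115} \approx -17.452$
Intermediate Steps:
$s{\left(Z \right)} = - \frac{4}{-1 + Z}$ ($s{\left(Z \right)} = \frac{2 - 6}{Z - 1} = - \frac{4}{-1 + Z}$)
$w{\left(X,z \right)} = \frac{-55 + z}{69 + z}$
$223 w{\left(s{\left(7 \right)},46 \right)} = 223 \frac{-55 + 46}{69 + 46} = 223 \cdot \frac{1}{115} \left(-9\right) = 223 \left(- \frac{9}{115}\right) = - \frac{2007}{115}$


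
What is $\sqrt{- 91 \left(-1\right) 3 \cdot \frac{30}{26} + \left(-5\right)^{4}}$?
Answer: $2 \sqrt{235} \approx 30.659$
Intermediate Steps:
$\sqrt{- 91 \left(-1\right) 3 \cdot \frac{30}{26} + \left(-5\right)^{4}} = \sqrt{- 91 \left(- 3 \cdot 30 \cdot \frac{1}{26}\right) + 625} = \sqrt{- 91 \left(\left(-3\right) \frac{15}{13}\right) + 625} = \sqrt{\left(-91\right) \left(- \frac{45}{13}\right) + 625} = \sqrt{315 + 625} = \sqrt{940} = 2 \sqrt{235}$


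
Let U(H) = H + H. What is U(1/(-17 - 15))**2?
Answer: 1/256 ≈ 0.0039063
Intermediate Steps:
U(H) = 2*H
U(1/(-17 - 15))**2 = (2/(-17 - 15))**2 = (2/(-32))**2 = (2*(-1/32))**2 = (-1/16)**2 = 1/256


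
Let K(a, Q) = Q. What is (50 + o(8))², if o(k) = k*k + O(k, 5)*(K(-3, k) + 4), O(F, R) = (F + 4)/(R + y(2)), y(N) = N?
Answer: 887364/49 ≈ 18109.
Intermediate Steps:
O(F, R) = (4 + F)/(2 + R) (O(F, R) = (F + 4)/(R + 2) = (4 + F)/(2 + R))
o(k) = k² + (4 + k)*(4/7 + k/7) (o(k) = k*k + ((4 + k)/(2 + 5))*(k + 4) = k² + ((4 + k)/7)*(4 + k) = k² + (4/7 + k/7)*(4 + k) = k² + (4 + k)*(4/7 + k/7))
(50 + o(8))² = (50 + (16/7 + (8/7)*8 + (8/7)*8²))² = (50 + (16/7 + 64/7 + (8/7)*64))² = (50 + (16/7 + 64/7 + 512/7))² = (50 + 592/7)² = (942/7)² = 887364/49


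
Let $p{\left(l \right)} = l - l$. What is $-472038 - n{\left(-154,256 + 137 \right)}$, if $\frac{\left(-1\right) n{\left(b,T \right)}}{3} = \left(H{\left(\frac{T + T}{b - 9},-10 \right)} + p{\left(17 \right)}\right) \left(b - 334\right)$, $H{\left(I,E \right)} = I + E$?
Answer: $- \frac{73405170}{163} \approx -4.5034 \cdot 10^{5}$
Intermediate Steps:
$H{\left(I,E \right)} = E + I$
$p{\left(l \right)} = 0$
$n{\left(b,T \right)} = - 3 \left(-334 + b\right) \left(-10 + \frac{2 T}{-9 + b}\right)$ ($n{\left(b,T \right)} = - 3 \left(\left(-10 + \frac{T + T}{b - 9}\right) + 0\right) \left(b - 334\right) = - 3 \left(\left(-10 + \frac{2 T}{-9 + b}\right) + 0\right) \left(-334 + b\right) = - 3 \left(-10 + \frac{2 T}{-9 + b}\right) \left(-334 + b\right) = - 3 \left(-334 + b\right) \left(-10 + \frac{2 T}{-9 + b}\right)$)
$-472038 - n{\left(-154,256 + 137 \right)} = -472038 - \frac{6 \left(15030 - -257180 + 334 \left(256 + 137\right) - - 154 \left(45 + \left(256 + 137\right) - -770\right)\right)}{-9 - 154} = -472038 - \frac{6 \left(15030 + 257180 + 334 \cdot 393 - - 154 \left(45 + 393 + 770\right)\right)}{-163} = -472038 - 6 \left(- \frac{1}{163}\right) \left(15030 + 257180 + 131262 - \left(-154\right) 1208\right) = -472038 - 6 \left(- \frac{1}{163}\right) \left(15030 + 257180 + 131262 + 186032\right) = -472038 - 6 \left(- \frac{1}{163}\right) 589504 = -472038 - - \frac{3537024}{163} = -472038 + \frac{3537024}{163} = - \frac{73405170}{163}$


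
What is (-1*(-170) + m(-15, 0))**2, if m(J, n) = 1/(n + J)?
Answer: 6497401/225 ≈ 28877.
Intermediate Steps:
m(J, n) = 1/(J + n)
(-1*(-170) + m(-15, 0))**2 = (-1*(-170) + 1/(-15 + 0))**2 = (170 + 1/(-15))**2 = (170 - 1/15)**2 = (2549/15)**2 = 6497401/225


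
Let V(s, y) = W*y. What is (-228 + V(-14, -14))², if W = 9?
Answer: 125316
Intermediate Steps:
V(s, y) = 9*y
(-228 + V(-14, -14))² = (-228 + 9*(-14))² = (-228 - 126)² = (-354)² = 125316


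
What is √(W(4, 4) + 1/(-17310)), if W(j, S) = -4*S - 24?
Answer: I*√11985461310/17310 ≈ 6.3246*I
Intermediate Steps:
W(j, S) = -24 - 4*S
√(W(4, 4) + 1/(-17310)) = √((-24 - 4*4) + 1/(-17310)) = √((-24 - 16) - 1/17310) = √(-40 - 1/17310) = √(-692401/17310) = I*√11985461310/17310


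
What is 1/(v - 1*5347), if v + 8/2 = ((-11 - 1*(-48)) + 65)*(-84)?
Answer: -1/13919 ≈ -7.1844e-5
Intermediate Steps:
v = -8572 (v = -4 + ((-11 - 1*(-48)) + 65)*(-84) = -4 + ((-11 + 48) + 65)*(-84) = -4 + (37 + 65)*(-84) = -4 + 102*(-84) = -4 - 8568 = -8572)
1/(v - 1*5347) = 1/(-8572 - 1*5347) = 1/(-8572 - 5347) = 1/(-13919) = -1/13919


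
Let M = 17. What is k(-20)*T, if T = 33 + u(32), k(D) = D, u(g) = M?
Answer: -1000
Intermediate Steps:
u(g) = 17
T = 50 (T = 33 + 17 = 50)
k(-20)*T = -20*50 = -1000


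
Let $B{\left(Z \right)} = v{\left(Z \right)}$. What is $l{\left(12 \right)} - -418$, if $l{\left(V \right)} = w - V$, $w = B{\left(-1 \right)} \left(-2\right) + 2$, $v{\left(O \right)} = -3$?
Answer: $414$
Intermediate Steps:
$B{\left(Z \right)} = -3$
$w = 8$ ($w = \left(-3\right) \left(-2\right) + 2 = 6 + 2 = 8$)
$l{\left(V \right)} = 8 - V$
$l{\left(12 \right)} - -418 = \left(8 - 12\right) - -418 = \left(8 - 12\right) + 418 = -4 + 418 = 414$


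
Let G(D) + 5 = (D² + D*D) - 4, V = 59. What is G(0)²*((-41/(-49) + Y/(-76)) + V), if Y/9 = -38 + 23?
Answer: 18585207/3724 ≈ 4990.7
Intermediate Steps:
Y = -135 (Y = 9*(-38 + 23) = 9*(-15) = -135)
G(D) = -9 + 2*D² (G(D) = -5 + ((D² + D*D) - 4) = -5 + ((D² + D²) - 4) = -5 + (2*D² - 4) = -5 + (-4 + 2*D²) = -9 + 2*D²)
G(0)²*((-41/(-49) + Y/(-76)) + V) = (-9 + 2*0²)²*((-41/(-49) - 135/(-76)) + 59) = (-9 + 2*0)²*((-41*(-1/49) - 135*(-1/76)) + 59) = (-9 + 0)²*((41/49 + 135/76) + 59) = (-9)²*(9731/3724 + 59) = 81*(229447/3724) = 18585207/3724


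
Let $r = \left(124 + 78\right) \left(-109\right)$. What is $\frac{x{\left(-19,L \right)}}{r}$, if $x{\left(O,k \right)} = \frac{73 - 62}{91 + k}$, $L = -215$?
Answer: $\frac{11}{2730232} \approx 4.029 \cdot 10^{-6}$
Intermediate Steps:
$x{\left(O,k \right)} = \frac{11}{91 + k}$
$r = -22018$ ($r = 202 \left(-109\right) = -22018$)
$\frac{x{\left(-19,L \right)}}{r} = \frac{11 \frac{1}{91 - 215}}{-22018} = \frac{11}{-124} \left(- \frac{1}{22018}\right) = 11 \left(- \frac{1}{124}\right) \left(- \frac{1}{22018}\right) = \left(- \frac{11}{124}\right) \left(- \frac{1}{22018}\right) = \frac{11}{2730232}$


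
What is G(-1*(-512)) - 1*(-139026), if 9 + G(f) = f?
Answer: 139529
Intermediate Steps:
G(f) = -9 + f
G(-1*(-512)) - 1*(-139026) = (-9 - 1*(-512)) - 1*(-139026) = (-9 + 512) + 139026 = 503 + 139026 = 139529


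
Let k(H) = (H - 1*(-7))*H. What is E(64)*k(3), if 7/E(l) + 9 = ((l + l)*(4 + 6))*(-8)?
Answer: -210/10249 ≈ -0.020490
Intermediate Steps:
k(H) = H*(7 + H) (k(H) = (H + 7)*H = (7 + H)*H = H*(7 + H))
E(l) = 7/(-9 - 160*l) (E(l) = 7/(-9 + ((l + l)*(4 + 6))*(-8)) = 7/(-9 + ((2*l)*10)*(-8)) = 7/(-9 + (20*l)*(-8)) = 7/(-9 - 160*l))
E(64)*k(3) = (-7/(9 + 160*64))*(3*(7 + 3)) = (-7/(9 + 10240))*(3*10) = -7/10249*30 = -210/10249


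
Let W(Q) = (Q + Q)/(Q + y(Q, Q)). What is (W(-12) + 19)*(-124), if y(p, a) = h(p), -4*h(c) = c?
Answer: -8060/3 ≈ -2686.7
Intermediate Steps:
h(c) = -c/4
y(p, a) = -p/4
W(Q) = 8/3 (W(Q) = (Q + Q)/(Q - Q/4) = (2*Q)/((3*Q/4)) = (2*Q)*(4/(3*Q)) = 8/3)
(W(-12) + 19)*(-124) = (8/3 + 19)*(-124) = (65/3)*(-124) = -8060/3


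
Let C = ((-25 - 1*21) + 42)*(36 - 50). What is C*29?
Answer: 1624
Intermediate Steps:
C = 56 (C = ((-25 - 21) + 42)*(-14) = (-46 + 42)*(-14) = -4*(-14) = 56)
C*29 = 56*29 = 1624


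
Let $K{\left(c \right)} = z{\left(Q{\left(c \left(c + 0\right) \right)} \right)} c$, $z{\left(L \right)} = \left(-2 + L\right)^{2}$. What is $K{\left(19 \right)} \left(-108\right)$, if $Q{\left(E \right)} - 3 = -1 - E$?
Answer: $-267418692$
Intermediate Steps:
$Q{\left(E \right)} = 2 - E$ ($Q{\left(E \right)} = 3 - \left(1 + E\right) = 2 - E$)
$K{\left(c \right)} = c^{5}$ ($K{\left(c \right)} = \left(-2 - \left(-2 + c \left(c + 0\right)\right)\right)^{2} c = \left(-2 - \left(-2 + c c\right)\right)^{2} c = \left(-2 - \left(-2 + c^{2}\right)\right)^{2} c = \left(- c^{2}\right)^{2} c = c^{4} c = c^{5}$)
$K{\left(19 \right)} \left(-108\right) = 19^{5} \left(-108\right) = 2476099 \left(-108\right) = -267418692$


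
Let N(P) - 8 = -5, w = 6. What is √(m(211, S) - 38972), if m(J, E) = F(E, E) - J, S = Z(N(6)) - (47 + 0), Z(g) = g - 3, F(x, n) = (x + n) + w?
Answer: I*√39271 ≈ 198.17*I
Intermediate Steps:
N(P) = 3 (N(P) = 8 - 5 = 3)
F(x, n) = 6 + n + x (F(x, n) = (x + n) + 6 = (n + x) + 6 = 6 + n + x)
Z(g) = -3 + g
S = -47 (S = (-3 + 3) - (47 + 0) = 0 - 1*47 = 0 - 47 = -47)
m(J, E) = 6 - J + 2*E (m(J, E) = (6 + E + E) - J = (6 + 2*E) - J = 6 - J + 2*E)
√(m(211, S) - 38972) = √((6 - 1*211 + 2*(-47)) - 38972) = √((6 - 211 - 94) - 38972) = √(-299 - 38972) = √(-39271) = I*√39271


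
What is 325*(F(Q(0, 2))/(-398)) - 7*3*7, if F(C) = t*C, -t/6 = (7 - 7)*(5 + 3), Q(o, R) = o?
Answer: -147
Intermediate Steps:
t = 0 (t = -6*(7 - 7)*(5 + 3) = -0*8 = -6*0 = 0)
F(C) = 0 (F(C) = 0*C = 0)
325*(F(Q(0, 2))/(-398)) - 7*3*7 = 325*(0/(-398)) - 7*3*7 = 325*(0*(-1/398)) - 21*7 = 325*0 - 147 = 0 - 147 = -147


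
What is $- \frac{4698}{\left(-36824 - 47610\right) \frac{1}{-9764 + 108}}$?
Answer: $- \frac{22681944}{42217} \approx -537.27$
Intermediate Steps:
$- \frac{4698}{\left(-36824 - 47610\right) \frac{1}{-9764 + 108}} = - \frac{4698}{\left(-84434\right) \frac{1}{-9656}} = - \frac{4698}{\left(-84434\right) \left(- \frac{1}{9656}\right)} = - \frac{4698}{\frac{42217}{4828}} = \left(-4698\right) \frac{4828}{42217} = - \frac{22681944}{42217}$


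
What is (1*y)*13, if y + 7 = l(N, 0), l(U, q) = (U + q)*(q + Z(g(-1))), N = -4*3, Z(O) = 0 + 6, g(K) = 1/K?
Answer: -1027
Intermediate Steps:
Z(O) = 6
N = -12
l(U, q) = (6 + q)*(U + q) (l(U, q) = (U + q)*(q + 6) = (U + q)*(6 + q) = (6 + q)*(U + q))
y = -79 (y = -7 + (0**2 + 6*(-12) + 6*0 - 12*0) = -7 + (0 - 72 + 0 + 0) = -7 - 72 = -79)
(1*y)*13 = (1*(-79))*13 = -79*13 = -1027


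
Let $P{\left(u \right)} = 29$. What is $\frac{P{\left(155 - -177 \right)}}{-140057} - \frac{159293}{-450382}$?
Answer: $\frac{22297038623}{63079151774} \approx 0.35348$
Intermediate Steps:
$\frac{P{\left(155 - -177 \right)}}{-140057} - \frac{159293}{-450382} = \frac{29}{-140057} - \frac{159293}{-450382} = 29 \left(- \frac{1}{140057}\right) - - \frac{159293}{450382} = - \frac{29}{140057} + \frac{159293}{450382} = \frac{22297038623}{63079151774}$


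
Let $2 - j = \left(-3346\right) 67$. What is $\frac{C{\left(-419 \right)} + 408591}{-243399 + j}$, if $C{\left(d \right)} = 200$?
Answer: $- \frac{408791}{19215} \approx -21.275$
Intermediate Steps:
$j = 224184$ ($j = 2 - \left(-3346\right) 67 = 2 - -224182 = 2 + 224182 = 224184$)
$\frac{C{\left(-419 \right)} + 408591}{-243399 + j} = \frac{200 + 408591}{-243399 + 224184} = \frac{408791}{-19215} = 408791 \left(- \frac{1}{19215}\right) = - \frac{408791}{19215}$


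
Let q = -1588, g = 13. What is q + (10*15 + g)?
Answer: -1425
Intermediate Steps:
q + (10*15 + g) = -1588 + (10*15 + 13) = -1588 + (150 + 13) = -1588 + 163 = -1425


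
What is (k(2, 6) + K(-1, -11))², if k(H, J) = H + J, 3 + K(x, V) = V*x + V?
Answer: 25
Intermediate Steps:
K(x, V) = -3 + V + V*x (K(x, V) = -3 + (V*x + V) = -3 + (V + V*x) = -3 + V + V*x)
(k(2, 6) + K(-1, -11))² = ((2 + 6) + (-3 - 11 - 11*(-1)))² = (8 + (-3 - 11 + 11))² = (8 - 3)² = 5² = 25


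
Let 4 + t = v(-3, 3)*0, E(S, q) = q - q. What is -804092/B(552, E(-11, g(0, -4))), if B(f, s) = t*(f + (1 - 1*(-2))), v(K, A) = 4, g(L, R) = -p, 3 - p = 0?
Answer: 201023/555 ≈ 362.20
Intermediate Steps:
p = 3 (p = 3 - 1*0 = 3 + 0 = 3)
g(L, R) = -3 (g(L, R) = -1*3 = -3)
E(S, q) = 0
t = -4 (t = -4 + 4*0 = -4 + 0 = -4)
B(f, s) = -12 - 4*f (B(f, s) = -4*(f + (1 - 1*(-2))) = -4*(f + (1 + 2)) = -4*(f + 3) = -4*(3 + f) = -12 - 4*f)
-804092/B(552, E(-11, g(0, -4))) = -804092/(-12 - 4*552) = -804092/(-12 - 2208) = -804092/(-2220) = -804092*(-1/2220) = 201023/555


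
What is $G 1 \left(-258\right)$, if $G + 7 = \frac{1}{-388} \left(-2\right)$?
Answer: $\frac{175053}{97} \approx 1804.7$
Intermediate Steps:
$G = - \frac{1357}{194}$ ($G = -7 + \frac{1}{-388} \left(-2\right) = -7 - - \frac{1}{194} = -7 + \frac{1}{194} = - \frac{1357}{194} \approx -6.9948$)
$G 1 \left(-258\right) = - \frac{1357 \cdot 1 \left(-258\right)}{194} = \left(- \frac{1357}{194}\right) \left(-258\right) = \frac{175053}{97}$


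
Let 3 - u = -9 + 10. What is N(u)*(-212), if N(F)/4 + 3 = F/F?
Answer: 1696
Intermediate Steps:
u = 2 (u = 3 - (-9 + 10) = 3 - 1*1 = 3 - 1 = 2)
N(F) = -8 (N(F) = -12 + 4*(F/F) = -12 + 4*1 = -12 + 4 = -8)
N(u)*(-212) = -8*(-212) = 1696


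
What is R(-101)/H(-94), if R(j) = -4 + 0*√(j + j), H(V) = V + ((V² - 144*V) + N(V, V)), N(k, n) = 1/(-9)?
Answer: -36/200501 ≈ -0.00017955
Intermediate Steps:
N(k, n) = -⅑
H(V) = -⅑ + V² - 143*V (H(V) = V + ((V² - 144*V) - ⅑) = V + (-⅑ + V² - 144*V) = -⅑ + V² - 143*V)
R(j) = -4 (R(j) = -4 + 0*√(2*j) = -4 + 0*(√2*√j) = -4 + 0 = -4)
R(-101)/H(-94) = -4/(-⅑ + (-94)² - 143*(-94)) = -4/(-⅑ + 8836 + 13442) = -4/200501/9 = -4*9/200501 = -36/200501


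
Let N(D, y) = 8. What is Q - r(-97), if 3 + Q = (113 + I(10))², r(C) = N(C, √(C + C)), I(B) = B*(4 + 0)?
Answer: 23398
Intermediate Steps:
I(B) = 4*B (I(B) = B*4 = 4*B)
r(C) = 8
Q = 23406 (Q = -3 + (113 + 4*10)² = -3 + (113 + 40)² = -3 + 153² = -3 + 23409 = 23406)
Q - r(-97) = 23406 - 1*8 = 23406 - 8 = 23398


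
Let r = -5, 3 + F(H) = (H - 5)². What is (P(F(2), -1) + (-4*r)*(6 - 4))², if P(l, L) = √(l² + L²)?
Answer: (40 + √37)² ≈ 2123.6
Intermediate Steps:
F(H) = -3 + (-5 + H)² (F(H) = -3 + (H - 5)² = -3 + (-5 + H)²)
P(l, L) = √(L² + l²)
(P(F(2), -1) + (-4*r)*(6 - 4))² = (√((-1)² + (-3 + (-5 + 2)²)²) + (-4*(-5))*(6 - 4))² = (√(1 + (-3 + (-3)²)²) + 20*2)² = (√(1 + (-3 + 9)²) + 40)² = (√(1 + 6²) + 40)² = (√(1 + 36) + 40)² = (√37 + 40)² = (40 + √37)²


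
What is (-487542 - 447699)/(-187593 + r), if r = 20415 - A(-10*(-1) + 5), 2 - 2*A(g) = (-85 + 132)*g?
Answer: 1870482/333653 ≈ 5.6061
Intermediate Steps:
A(g) = 1 - 47*g/2 (A(g) = 1 - (-85 + 132)*g/2 = 1 - 47*g/2)
r = 41533/2 (r = 20415 - (1 - 47*(-10*(-1) + 5)/2) = 20415 - (1 - 47*(10 + 5)/2) = 20415 - (1 - 47/2*15) = 20415 - (1 - 705/2) = 20415 - 1*(-703/2) = 20415 + 703/2 = 41533/2 ≈ 20767.)
(-487542 - 447699)/(-187593 + r) = (-487542 - 447699)/(-187593 + 41533/2) = -935241/(-333653/2) = -935241*(-2/333653) = 1870482/333653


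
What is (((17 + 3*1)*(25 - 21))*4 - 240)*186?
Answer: 14880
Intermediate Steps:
(((17 + 3*1)*(25 - 21))*4 - 240)*186 = (((17 + 3)*4)*4 - 240)*186 = ((20*4)*4 - 240)*186 = (80*4 - 240)*186 = (320 - 240)*186 = 80*186 = 14880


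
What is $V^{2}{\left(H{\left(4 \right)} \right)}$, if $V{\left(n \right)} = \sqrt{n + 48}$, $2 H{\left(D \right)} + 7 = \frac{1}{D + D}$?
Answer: $\frac{713}{16} \approx 44.563$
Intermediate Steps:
$H{\left(D \right)} = - \frac{7}{2} + \frac{1}{4 D}$ ($H{\left(D \right)} = - \frac{7}{2} + \frac{1}{2 \left(D + D\right)} = - \frac{7}{2} + \frac{1}{2 \cdot 2 D} = - \frac{7}{2} + \frac{\frac{1}{2} \frac{1}{D}}{2} = - \frac{7}{2} + \frac{1}{4 D}$)
$V{\left(n \right)} = \sqrt{48 + n}$
$V^{2}{\left(H{\left(4 \right)} \right)} = \left(\sqrt{48 + \frac{1 - 56}{4 \cdot 4}}\right)^{2} = \left(\sqrt{48 + \frac{1}{4} \cdot \frac{1}{4} \left(1 - 56\right)}\right)^{2} = \left(\sqrt{48 + \frac{1}{4} \cdot \frac{1}{4} \left(-55\right)}\right)^{2} = \left(\sqrt{48 - \frac{55}{16}}\right)^{2} = \left(\sqrt{\frac{713}{16}}\right)^{2} = \left(\frac{\sqrt{713}}{4}\right)^{2} = \frac{713}{16}$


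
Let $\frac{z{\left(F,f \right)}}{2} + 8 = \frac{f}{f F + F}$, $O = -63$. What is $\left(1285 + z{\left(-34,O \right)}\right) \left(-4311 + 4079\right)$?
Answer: $- \frac{155145708}{527} \approx -2.9439 \cdot 10^{5}$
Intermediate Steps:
$z{\left(F,f \right)} = -16 + \frac{2 f}{F + F f}$ ($z{\left(F,f \right)} = -16 + 2 \frac{f}{f F + F} = -16 + 2 \frac{f}{F f + F} = -16 + 2 \frac{f}{F + F f} = -16 + \frac{2 f}{F + F f}$)
$\left(1285 + z{\left(-34,O \right)}\right) \left(-4311 + 4079\right) = \left(1285 + \frac{2 \left(-63 - -272 - \left(-272\right) \left(-63\right)\right)}{\left(-34\right) \left(1 - 63\right)}\right) \left(-4311 + 4079\right) = \left(1285 + 2 \left(- \frac{1}{34}\right) \frac{1}{-62} \left(-63 + 272 - 17136\right)\right) \left(-232\right) = \left(1285 + 2 \left(- \frac{1}{34}\right) \left(- \frac{1}{62}\right) \left(-16927\right)\right) \left(-232\right) = \left(1285 - \frac{16927}{1054}\right) \left(-232\right) = \frac{1337463}{1054} \left(-232\right) = - \frac{155145708}{527}$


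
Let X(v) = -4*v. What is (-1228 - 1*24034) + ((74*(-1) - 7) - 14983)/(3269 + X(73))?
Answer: -75220038/2977 ≈ -25267.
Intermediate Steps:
(-1228 - 1*24034) + ((74*(-1) - 7) - 14983)/(3269 + X(73)) = (-1228 - 1*24034) + ((74*(-1) - 7) - 14983)/(3269 - 4*73) = (-1228 - 24034) + ((-74 - 7) - 14983)/(3269 - 292) = -25262 + (-81 - 14983)/2977 = -25262 - 15064*1/2977 = -25262 - 15064/2977 = -75220038/2977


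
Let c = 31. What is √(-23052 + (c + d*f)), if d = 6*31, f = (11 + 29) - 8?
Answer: 13*I*√101 ≈ 130.65*I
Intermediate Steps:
f = 32 (f = 40 - 8 = 32)
d = 186
√(-23052 + (c + d*f)) = √(-23052 + (31 + 186*32)) = √(-23052 + (31 + 5952)) = √(-23052 + 5983) = √(-17069) = 13*I*√101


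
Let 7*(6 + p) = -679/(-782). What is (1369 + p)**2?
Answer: 1136277117369/611524 ≈ 1.8581e+6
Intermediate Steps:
p = -4595/782 (p = -6 + (-679/(-782))/7 = -6 + (-679*(-1/782))/7 = -6 + (1/7)*(679/782) = -6 + 97/782 = -4595/782 ≈ -5.8760)
(1369 + p)**2 = (1369 - 4595/782)**2 = (1065963/782)**2 = 1136277117369/611524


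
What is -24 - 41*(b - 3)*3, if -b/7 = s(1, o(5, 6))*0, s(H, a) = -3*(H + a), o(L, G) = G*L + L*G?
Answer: 345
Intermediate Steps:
o(L, G) = 2*G*L (o(L, G) = G*L + G*L = 2*G*L)
s(H, a) = -3*H - 3*a
b = 0 (b = -7*(-3*1 - 6*6*5)*0 = -7*(-3 - 3*60)*0 = -7*(-3 - 180)*0 = -(-1281)*0 = -7*0 = 0)
-24 - 41*(b - 3)*3 = -24 - 41*(0 - 3)*3 = -24 - (-123)*3 = -24 - 41*(-9) = -24 + 369 = 345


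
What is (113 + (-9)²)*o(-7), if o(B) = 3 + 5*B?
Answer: -6208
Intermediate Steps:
(113 + (-9)²)*o(-7) = (113 + (-9)²)*(3 + 5*(-7)) = (113 + 81)*(3 - 35) = 194*(-32) = -6208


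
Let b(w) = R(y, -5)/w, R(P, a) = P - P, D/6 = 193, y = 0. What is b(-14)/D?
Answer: 0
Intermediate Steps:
D = 1158 (D = 6*193 = 1158)
R(P, a) = 0
b(w) = 0 (b(w) = 0/w = 0)
b(-14)/D = 0/1158 = 0*(1/1158) = 0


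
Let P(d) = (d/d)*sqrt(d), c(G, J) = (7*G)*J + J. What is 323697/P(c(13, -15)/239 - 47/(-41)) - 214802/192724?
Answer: -15343/13766 - 323697*I*sqrt(444355253)/45347 ≈ -1.1146 - 1.5047e+5*I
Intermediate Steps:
c(G, J) = J + 7*G*J (c(G, J) = 7*G*J + J = J + 7*G*J)
P(d) = sqrt(d) (P(d) = 1*sqrt(d) = sqrt(d))
323697/P(c(13, -15)/239 - 47/(-41)) - 214802/192724 = 323697/(sqrt(-15*(1 + 7*13)/239 - 47/(-41))) - 214802/192724 = 323697/(sqrt(-15*(1 + 91)*(1/239) - 47*(-1/41))) - 214802*1/192724 = 323697/(sqrt(-15*92*(1/239) + 47/41)) - 15343/13766 = 323697/(sqrt(-1380*1/239 + 47/41)) - 15343/13766 = 323697/(sqrt(-1380/239 + 47/41)) - 15343/13766 = 323697/(sqrt(-45347/9799)) - 15343/13766 = 323697/((I*sqrt(444355253)/9799)) - 15343/13766 = 323697*(-I*sqrt(444355253)/45347) - 15343/13766 = -323697*I*sqrt(444355253)/45347 - 15343/13766 = -15343/13766 - 323697*I*sqrt(444355253)/45347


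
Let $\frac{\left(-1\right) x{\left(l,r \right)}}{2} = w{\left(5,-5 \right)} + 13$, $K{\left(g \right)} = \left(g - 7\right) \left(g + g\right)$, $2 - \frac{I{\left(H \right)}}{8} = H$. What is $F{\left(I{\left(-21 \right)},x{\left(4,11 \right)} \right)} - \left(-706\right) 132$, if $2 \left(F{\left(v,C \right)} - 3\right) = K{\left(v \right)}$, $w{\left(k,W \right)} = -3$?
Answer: $125763$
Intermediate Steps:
$I{\left(H \right)} = 16 - 8 H$
$K{\left(g \right)} = 2 g \left(-7 + g\right)$ ($K{\left(g \right)} = \left(-7 + g\right) 2 g = 2 g \left(-7 + g\right)$)
$x{\left(l,r \right)} = -20$ ($x{\left(l,r \right)} = - 2 \left(-3 + 13\right) = \left(-2\right) 10 = -20$)
$F{\left(v,C \right)} = 3 + v \left(-7 + v\right)$ ($F{\left(v,C \right)} = 3 + \frac{2 v \left(-7 + v\right)}{2} = 3 + v \left(-7 + v\right)$)
$F{\left(I{\left(-21 \right)},x{\left(4,11 \right)} \right)} - \left(-706\right) 132 = \left(3 + \left(16 - -168\right) \left(-7 + \left(16 - -168\right)\right)\right) - \left(-706\right) 132 = \left(3 + \left(16 + 168\right) \left(-7 + \left(16 + 168\right)\right)\right) - -93192 = \left(3 + 184 \left(-7 + 184\right)\right) + 93192 = \left(3 + 184 \cdot 177\right) + 93192 = \left(3 + 32568\right) + 93192 = 32571 + 93192 = 125763$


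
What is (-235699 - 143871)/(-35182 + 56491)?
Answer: -379570/21309 ≈ -17.813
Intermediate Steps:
(-235699 - 143871)/(-35182 + 56491) = -379570/21309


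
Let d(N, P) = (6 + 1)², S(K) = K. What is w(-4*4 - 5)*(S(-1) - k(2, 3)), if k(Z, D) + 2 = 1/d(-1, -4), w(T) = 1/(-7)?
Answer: -48/343 ≈ -0.13994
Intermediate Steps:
w(T) = -⅐
d(N, P) = 49 (d(N, P) = 7² = 49)
k(Z, D) = -97/49 (k(Z, D) = -2 + 1/49 = -97/49)
w(-4*4 - 5)*(S(-1) - k(2, 3)) = -(-1 - 1*(-97/49))/7 = -(-1 + 97/49)/7 = -⅐*48/49 = -48/343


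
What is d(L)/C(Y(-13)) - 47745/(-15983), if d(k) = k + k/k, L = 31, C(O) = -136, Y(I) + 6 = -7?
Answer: 747733/271711 ≈ 2.7519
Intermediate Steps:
Y(I) = -13 (Y(I) = -6 - 7 = -13)
d(k) = 1 + k (d(k) = k + 1 = 1 + k)
d(L)/C(Y(-13)) - 47745/(-15983) = (1 + 31)/(-136) - 47745/(-15983) = 32*(-1/136) - 47745*(-1/15983) = -4/17 + 47745/15983 = 747733/271711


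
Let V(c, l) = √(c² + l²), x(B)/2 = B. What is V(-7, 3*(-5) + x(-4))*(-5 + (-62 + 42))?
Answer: -425*√2 ≈ -601.04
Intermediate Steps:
x(B) = 2*B
V(-7, 3*(-5) + x(-4))*(-5 + (-62 + 42)) = √((-7)² + (3*(-5) + 2*(-4))²)*(-5 + (-62 + 42)) = √(49 + (-15 - 8)²)*(-5 - 20) = √(49 + (-23)²)*(-25) = √(49 + 529)*(-25) = √578*(-25) = (17*√2)*(-25) = -425*√2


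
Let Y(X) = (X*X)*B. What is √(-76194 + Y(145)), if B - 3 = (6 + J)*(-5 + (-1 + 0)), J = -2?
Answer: I*√517719 ≈ 719.53*I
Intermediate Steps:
B = -21 (B = 3 + (6 - 2)*(-5 + (-1 + 0)) = 3 + 4*(-5 - 1) = 3 + 4*(-6) = 3 - 24 = -21)
Y(X) = -21*X² (Y(X) = (X*X)*(-21) = X²*(-21) = -21*X²)
√(-76194 + Y(145)) = √(-76194 - 21*145²) = √(-76194 - 21*21025) = √(-76194 - 441525) = √(-517719) = I*√517719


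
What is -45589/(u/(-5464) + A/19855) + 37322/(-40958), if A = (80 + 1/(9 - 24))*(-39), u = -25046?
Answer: -23021580893410591/2235258910049 ≈ -10299.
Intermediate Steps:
A = -15587/5 (A = (80 + 1/(-15))*(-39) = (80 - 1/15)*(-39) = (1199/15)*(-39) = -15587/5 ≈ -3117.4)
-45589/(u/(-5464) + A/19855) + 37322/(-40958) = -45589/(-25046/(-5464) - 15587/5/19855) + 37322/(-40958) = -45589/(-25046*(-1/5464) - 15587/5*1/19855) + 37322*(-1/40958) = -45589/(12523/2732 - 1417/9025) - 18661/20479 = -45589/109148831/24656300 - 18661/20479 = -45589*24656300/109148831 - 18661/20479 = -1124056060700/109148831 - 18661/20479 = -23021580893410591/2235258910049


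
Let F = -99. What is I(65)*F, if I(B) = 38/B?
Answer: -3762/65 ≈ -57.877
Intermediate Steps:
I(65)*F = (38/65)*(-99) = -3762/65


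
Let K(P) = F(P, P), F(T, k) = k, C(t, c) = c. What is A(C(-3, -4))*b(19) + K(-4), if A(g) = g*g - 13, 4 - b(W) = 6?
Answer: -10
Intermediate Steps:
b(W) = -2 (b(W) = 4 - 1*6 = 4 - 6 = -2)
A(g) = -13 + g**2 (A(g) = g**2 - 13 = -13 + g**2)
K(P) = P
A(C(-3, -4))*b(19) + K(-4) = (-13 + (-4)**2)*(-2) - 4 = (-13 + 16)*(-2) - 4 = 3*(-2) - 4 = -6 - 4 = -10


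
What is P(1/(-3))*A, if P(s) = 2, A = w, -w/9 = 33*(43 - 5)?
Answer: -22572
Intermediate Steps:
w = -11286 (w = -297*(43 - 5) = -297*38 = -9*1254 = -11286)
A = -11286
P(1/(-3))*A = 2*(-11286) = -22572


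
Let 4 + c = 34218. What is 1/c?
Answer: 1/34214 ≈ 2.9228e-5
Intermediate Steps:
c = 34214 (c = -4 + 34218 = 34214)
1/c = 1/34214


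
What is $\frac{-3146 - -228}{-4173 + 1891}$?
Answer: $\frac{1459}{1141} \approx 1.2787$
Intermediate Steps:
$\frac{-3146 - -228}{-4173 + 1891} = \frac{-3146 + 228}{-2282} = \left(-2918\right) \left(- \frac{1}{2282}\right) = \frac{1459}{1141}$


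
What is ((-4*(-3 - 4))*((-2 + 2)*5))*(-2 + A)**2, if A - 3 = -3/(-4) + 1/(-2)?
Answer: 0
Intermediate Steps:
A = 13/4 (A = 3 + (-3/(-4) + 1/(-2)) = 3 + (-3*(-1/4) + 1*(-1/2)) = 3 + (3/4 - 1/2) = 3 + 1/4 = 13/4 ≈ 3.2500)
((-4*(-3 - 4))*((-2 + 2)*5))*(-2 + A)**2 = ((-4*(-3 - 4))*((-2 + 2)*5))*(-2 + 13/4)**2 = ((-4*(-7))*(0*5))*(5/4)**2 = (28*0)*(25/16) = 0*(25/16) = 0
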